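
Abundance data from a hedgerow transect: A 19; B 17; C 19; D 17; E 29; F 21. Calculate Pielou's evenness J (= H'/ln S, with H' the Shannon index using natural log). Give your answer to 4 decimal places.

0.9894

Total N = 19+17+19+17+29+21 = 122, so the proportions are 0.155738, 0.139344, 0.155738, 0.139344, 0.237705, 0.172131 (working shown to 6 dp, full precision carried).
H' = −Σ pᵢ ln pᵢ = −((-0.289607) + (-0.274621) + (-0.289607) + (-0.274621) + (-0.341517) + (-0.302865)) = 1.772837.
With S = 6 species, ln S = 1.791759, so J = 1.772837/1.791759 = 0.989439, i.e. 0.9894 to 4 decimal places.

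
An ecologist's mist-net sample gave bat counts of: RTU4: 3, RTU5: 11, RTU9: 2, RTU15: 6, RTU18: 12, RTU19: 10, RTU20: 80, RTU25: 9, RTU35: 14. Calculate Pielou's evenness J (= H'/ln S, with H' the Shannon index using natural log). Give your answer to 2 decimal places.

Total N = 3+11+2+6+12+10+80+9+14 = 147, so the proportions are 0.0204, 0.0748, 0.0136, 0.0408, 0.0816, 0.068, 0.5442, 0.0612, 0.0952 (working shown to 4 dp, full precision carried).
H' = −Σ pᵢ ln pᵢ = −((-0.0794) + (-0.1940) + (-0.0585) + (-0.1306) + (-0.2045) + (-0.1828) + (-0.3311) + (-0.1710) + (-0.2239)) = 1.5759.
With S = 9 species, ln S = 2.1972, so J = 1.5759/2.1972 = 0.7172, i.e. 0.72 to 2 decimal places.

0.72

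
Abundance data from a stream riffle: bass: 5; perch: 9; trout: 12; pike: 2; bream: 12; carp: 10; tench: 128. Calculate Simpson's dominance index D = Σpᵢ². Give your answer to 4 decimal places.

0.5328

Total N = 5+9+12+2+12+10+128 = 178, so the proportions are 0.02809, 0.050562, 0.067416, 0.011236, 0.067416, 0.05618, 0.719101 (working shown to 6 dp, full precision carried).
D = 0.02809² + 0.050562² + 0.067416² + 0.011236² + 0.067416² + 0.05618² + 0.719101² = 0.000789 + 0.002556 + 0.004545 + 0.000126 + 0.004545 + 0.003156 + 0.517106 = 0.532824.
To 4 decimal places, D = 0.5328.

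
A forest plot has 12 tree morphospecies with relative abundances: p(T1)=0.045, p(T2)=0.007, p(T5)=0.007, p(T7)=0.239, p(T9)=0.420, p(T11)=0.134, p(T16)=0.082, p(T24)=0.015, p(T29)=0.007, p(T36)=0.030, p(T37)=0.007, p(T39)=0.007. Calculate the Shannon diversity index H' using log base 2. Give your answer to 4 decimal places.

2.3981

Each pᵢ log₂ pᵢ term (working shown to 6 dp, full precision carried): 0.045×(-4.473931)=-0.201327, 0.007×(-7.158429)=-0.050109, 0.007×(-7.158429)=-0.050109, 0.239×(-2.064917)=-0.493515, 0.42×(-1.251539)=-0.525646, 0.134×(-2.899695)=-0.388559, 0.082×(-3.608232)=-0.295875, 0.015×(-6.058894)=-0.090883, 0.007×(-7.158429)=-0.050109, 0.03×(-5.058894)=-0.151767, 0.007×(-7.158429)=-0.050109, 0.007×(-7.158429)=-0.050109.
Sum = -2.398118, so H' = 2.3981.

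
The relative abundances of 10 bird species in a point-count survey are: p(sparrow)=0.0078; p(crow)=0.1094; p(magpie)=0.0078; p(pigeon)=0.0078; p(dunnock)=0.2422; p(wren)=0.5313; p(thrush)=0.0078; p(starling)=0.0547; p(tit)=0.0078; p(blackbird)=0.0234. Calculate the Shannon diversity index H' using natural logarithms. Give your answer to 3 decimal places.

1.358

Each pᵢ ln pᵢ term (working shown to 5 dp, full precision carried): 0.0078×(-4.85363)=-0.03786, 0.1094×(-2.21274)=-0.24207, 0.0078×(-4.85363)=-0.03786, 0.0078×(-4.85363)=-0.03786, 0.2422×(-1.41799)=-0.34344, 0.5313×(-0.63243)=-0.33601, 0.0078×(-4.85363)=-0.03786, 0.0547×(-2.90589)=-0.15895, 0.0078×(-4.85363)=-0.03786, 0.0234×(-3.75502)=-0.08787.
Sum = -1.35763, so H' = 1.358.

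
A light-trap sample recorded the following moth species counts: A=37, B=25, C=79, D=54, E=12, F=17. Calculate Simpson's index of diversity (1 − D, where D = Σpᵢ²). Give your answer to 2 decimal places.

0.77

Total N = 37+25+79+54+12+17 = 224, so the proportions are 0.1652, 0.1116, 0.3527, 0.2411, 0.0536, 0.0759 (working shown to 4 dp, full precision carried).
D = 0.1652² + 0.1116² + 0.3527² + 0.2411² + 0.0536² + 0.0759² = 0.0273 + 0.0125 + 0.1244 + 0.0581 + 0.0029 + 0.0058 = 0.2309.
So 1 − D = 0.7691, i.e. 0.77 to 2 decimal places.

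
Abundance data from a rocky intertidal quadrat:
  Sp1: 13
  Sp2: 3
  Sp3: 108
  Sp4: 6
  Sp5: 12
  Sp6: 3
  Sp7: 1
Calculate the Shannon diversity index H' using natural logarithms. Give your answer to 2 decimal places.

Total N = 13+3+108+6+12+3+1 = 146, so the proportions are 0.089, 0.0205, 0.7397, 0.0411, 0.0822, 0.0205, 0.0068 (working shown to 4 dp, full precision carried).
Each pᵢ ln pᵢ term: 0.089×(-2.4187)=-0.2154, 0.0205×(-3.8850)=-0.0798, 0.7397×(-0.3015)=-0.2230, 0.0411×(-3.1918)=-0.1312, 0.0822×(-2.4987)=-0.2054, 0.0205×(-3.8850)=-0.0798, 0.0068×(-4.9836)=-0.0341.
Sum = -0.9687, so H' = 0.97.

0.97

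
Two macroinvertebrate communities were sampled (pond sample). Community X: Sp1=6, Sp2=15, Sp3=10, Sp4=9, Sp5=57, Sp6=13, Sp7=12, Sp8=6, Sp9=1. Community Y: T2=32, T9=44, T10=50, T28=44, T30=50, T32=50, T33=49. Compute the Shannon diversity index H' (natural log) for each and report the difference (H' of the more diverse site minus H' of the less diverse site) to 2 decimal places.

0.17

Community X: N=129, proportions 0.0465, 0.1163, 0.0775, 0.0698, 0.4419, 0.1008, 0.093, 0.0465, 0.0078, giving H' = 1.7704 (working shown to 4 dp, full precision carried).
Community Y: N=319, proportions 0.1003, 0.1379, 0.1567, 0.1379, 0.1567, 0.1567, 0.1536, giving H' = 1.9363.
Difference = |1.7704 − 1.9363| = 0.1659, i.e. 0.17 to 2 decimal places.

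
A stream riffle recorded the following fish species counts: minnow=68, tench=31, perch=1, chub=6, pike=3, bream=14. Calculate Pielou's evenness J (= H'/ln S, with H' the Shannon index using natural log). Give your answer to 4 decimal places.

0.6694

Total N = 68+31+1+6+3+14 = 123, so the proportions are 0.552846, 0.252033, 0.00813, 0.04878, 0.02439, 0.113821 (working shown to 6 dp, full precision carried).
H' = −Σ pᵢ ln pᵢ = −((-0.327659) + (-0.347351) + (-0.039123) + (-0.147338) + (-0.090575) + (-0.247348)) = 1.199393.
With S = 6 species, ln S = 1.791759, so J = 1.199393/1.791759 = 0.669394, i.e. 0.6694 to 4 decimal places.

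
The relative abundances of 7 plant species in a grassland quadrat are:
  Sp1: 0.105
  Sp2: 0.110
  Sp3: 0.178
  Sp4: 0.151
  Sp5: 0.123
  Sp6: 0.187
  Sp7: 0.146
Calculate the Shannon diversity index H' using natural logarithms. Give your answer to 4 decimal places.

1.9243

Each pᵢ ln pᵢ term (working shown to 6 dp, full precision carried): 0.105×(-2.253795)=-0.236648, 0.11×(-2.207275)=-0.242800, 0.178×(-1.725972)=-0.307223, 0.151×(-1.890475)=-0.285462, 0.123×(-2.095571)=-0.257755, 0.187×(-1.676647)=-0.313533, 0.146×(-1.924149)=-0.280926.
Sum = -1.924347, so H' = 1.9243.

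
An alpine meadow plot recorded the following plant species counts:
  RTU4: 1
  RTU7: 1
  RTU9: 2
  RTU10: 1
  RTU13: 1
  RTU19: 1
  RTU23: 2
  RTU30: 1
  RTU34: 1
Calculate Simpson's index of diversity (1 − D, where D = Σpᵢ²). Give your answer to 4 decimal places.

Total N = 1+1+2+1+1+1+2+1+1 = 11, so the proportions are 0.090909, 0.090909, 0.181818, 0.090909, 0.090909, 0.090909, 0.181818, 0.090909, 0.090909 (working shown to 6 dp, full precision carried).
D = 0.090909² + 0.090909² + 0.181818² + 0.090909² + 0.090909² + 0.090909² + 0.181818² + 0.090909² + 0.090909² = 0.008264 + 0.008264 + 0.033058 + 0.008264 + 0.008264 + 0.008264 + 0.033058 + 0.008264 + 0.008264 = 0.123967.
So 1 − D = 0.876033, i.e. 0.8760 to 4 decimal places.

0.8760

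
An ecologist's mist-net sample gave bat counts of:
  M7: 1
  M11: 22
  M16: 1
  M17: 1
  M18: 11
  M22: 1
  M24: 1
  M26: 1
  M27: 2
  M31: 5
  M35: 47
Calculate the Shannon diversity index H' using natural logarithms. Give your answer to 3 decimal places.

1.471

Total N = 1+22+1+1+11+1+1+1+2+5+47 = 93, so the proportions are 0.01075, 0.23656, 0.01075, 0.01075, 0.11828, 0.01075, 0.01075, 0.01075, 0.02151, 0.05376, 0.50538 (working shown to 5 dp, full precision carried).
Each pᵢ ln pᵢ term: 0.01075×(-4.53260)=-0.04874, 0.23656×(-1.44156)=-0.34101, 0.01075×(-4.53260)=-0.04874, 0.01075×(-4.53260)=-0.04874, 0.11828×(-2.13470)=-0.25249, 0.01075×(-4.53260)=-0.04874, 0.01075×(-4.53260)=-0.04874, 0.01075×(-4.53260)=-0.04874, 0.02151×(-3.83945)=-0.08257, 0.05376×(-2.92316)=-0.15716, 0.50538×(-0.68245)=-0.34490.
Sum = -1.47055, so H' = 1.471.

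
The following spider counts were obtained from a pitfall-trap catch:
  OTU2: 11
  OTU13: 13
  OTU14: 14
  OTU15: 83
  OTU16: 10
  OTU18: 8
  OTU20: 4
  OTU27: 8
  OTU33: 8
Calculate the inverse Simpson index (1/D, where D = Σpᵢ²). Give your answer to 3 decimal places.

Total N = 11+13+14+83+10+8+4+8+8 = 159, so the proportions are 0.0691824, 0.081761, 0.0880503, 0.5220126, 0.0628931, 0.0503145, 0.0251572, 0.0503145, 0.0503145 (working shown to 7 dp, full precision carried).
D = 0.0691824² + 0.081761² + 0.0880503² + 0.5220126² + 0.0628931² + 0.0503145² + 0.0251572² + 0.0503145² + 0.0503145² = 0.0047862 + 0.0066849 + 0.0077529 + 0.2724971 + 0.0039555 + 0.0025315 + 0.0006329 + 0.0025315 + 0.0025315 = 0.3039041.
So 1/D = 3.29051, i.e. 3.291 to 3 decimal places.

3.291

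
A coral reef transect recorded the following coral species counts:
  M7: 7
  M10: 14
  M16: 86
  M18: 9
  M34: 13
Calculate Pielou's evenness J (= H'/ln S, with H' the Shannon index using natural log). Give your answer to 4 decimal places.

0.6751

Total N = 7+14+86+9+13 = 129, so the proportions are 0.054264, 0.108527, 0.666667, 0.069767, 0.100775 (working shown to 6 dp, full precision carried).
H' = −Σ pᵢ ln pᵢ = −((-0.158119) + (-0.241012) + (-0.270310) + (-0.185762) + (-0.231265)) = 1.086468.
With S = 5 species, ln S = 1.609438, so J = 1.086468/1.609438 = 0.675061, i.e. 0.6751 to 4 decimal places.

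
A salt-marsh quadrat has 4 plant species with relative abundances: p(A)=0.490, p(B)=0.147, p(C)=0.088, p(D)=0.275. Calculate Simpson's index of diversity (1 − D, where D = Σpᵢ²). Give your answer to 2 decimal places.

0.65

D = 0.49² + 0.147² + 0.088² + 0.275² = 0.24010 + 0.02161 + 0.00774 + 0.07563 = 0.34508 (working shown to 5 dp, full precision carried).
So 1 − D = 0.65492, i.e. 0.65 to 2 decimal places.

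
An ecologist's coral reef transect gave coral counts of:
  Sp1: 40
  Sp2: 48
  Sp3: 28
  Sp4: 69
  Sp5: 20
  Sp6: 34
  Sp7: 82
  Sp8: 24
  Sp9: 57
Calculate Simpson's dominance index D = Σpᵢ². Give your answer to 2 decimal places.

Total N = 40+48+28+69+20+34+82+24+57 = 402, so the proportions are 0.0995, 0.1194, 0.0697, 0.1716, 0.0498, 0.0846, 0.204, 0.0597, 0.1418 (working shown to 4 dp, full precision carried).
D = 0.0995² + 0.1194² + 0.0697² + 0.1716² + 0.0498² + 0.0846² + 0.204² + 0.0597² + 0.1418² = 0.0099 + 0.0143 + 0.0049 + 0.0295 + 0.0025 + 0.0072 + 0.0416 + 0.0036 + 0.0201 = 0.1334.
To 2 decimal places, D = 0.13.

0.13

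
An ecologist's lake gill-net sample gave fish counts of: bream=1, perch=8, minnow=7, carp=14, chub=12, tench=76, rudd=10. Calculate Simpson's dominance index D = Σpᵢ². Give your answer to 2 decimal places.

Total N = 1+8+7+14+12+76+10 = 128, so the proportions are 0.0078, 0.0625, 0.0547, 0.1094, 0.0938, 0.5938, 0.0781 (working shown to 4 dp, full precision carried).
D = 0.0078² + 0.0625² + 0.0547² + 0.1094² + 0.0938² + 0.5938² + 0.0781² = 0.0001 + 0.0039 + 0.0030 + 0.0120 + 0.0088 + 0.3525 + 0.0061 = 0.3864.
To 2 decimal places, D = 0.39.

0.39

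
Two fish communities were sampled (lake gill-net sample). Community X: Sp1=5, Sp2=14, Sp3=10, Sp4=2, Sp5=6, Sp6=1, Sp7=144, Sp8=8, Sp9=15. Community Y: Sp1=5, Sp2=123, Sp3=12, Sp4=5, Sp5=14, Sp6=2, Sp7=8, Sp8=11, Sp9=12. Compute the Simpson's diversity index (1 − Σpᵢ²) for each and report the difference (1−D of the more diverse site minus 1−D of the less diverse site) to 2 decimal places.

0.08

Community X: N=205, proportions 0.0244, 0.0683, 0.0488, 0.0098, 0.0293, 0.0049, 0.7024, 0.039, 0.0732, giving 1−D = 0.4911 (working shown to 4 dp, full precision carried).
Community Y: N=192, proportions 0.026, 0.6406, 0.0625, 0.026, 0.0729, 0.0104, 0.0417, 0.0573, 0.0625, giving 1−D = 0.5700.
Difference = |0.4911 − 0.5700| = 0.0789, i.e. 0.08 to 2 decimal places.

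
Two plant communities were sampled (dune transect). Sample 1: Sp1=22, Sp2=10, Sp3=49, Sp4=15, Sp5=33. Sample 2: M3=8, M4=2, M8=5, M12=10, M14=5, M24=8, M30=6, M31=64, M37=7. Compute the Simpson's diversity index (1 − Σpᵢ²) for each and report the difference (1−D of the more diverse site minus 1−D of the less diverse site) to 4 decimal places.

Sample 1: N=129, proportions 0.170543, 0.077519, 0.379845, 0.116279, 0.255814, giving 1−D = 0.741662 (working shown to 6 dp, full precision carried).
Sample 2: N=115, proportions 0.069565, 0.017391, 0.043478, 0.086957, 0.043478, 0.069565, 0.052174, 0.556522, 0.06087, giving 1−D = 0.662533.
Difference = |0.741662 − 0.662533| = 0.079129, i.e. 0.0791 to 4 decimal places.

0.0791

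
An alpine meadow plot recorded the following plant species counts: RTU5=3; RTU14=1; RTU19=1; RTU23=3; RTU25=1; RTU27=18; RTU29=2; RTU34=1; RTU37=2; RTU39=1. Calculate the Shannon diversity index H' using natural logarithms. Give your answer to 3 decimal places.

1.636

Total N = 3+1+1+3+1+18+2+1+2+1 = 33, so the proportions are 0.09091, 0.0303, 0.0303, 0.09091, 0.0303, 0.54545, 0.06061, 0.0303, 0.06061, 0.0303 (working shown to 5 dp, full precision carried).
Each pᵢ ln pᵢ term: 0.09091×(-2.39790)=-0.21799, 0.0303×(-3.49651)=-0.10595, 0.0303×(-3.49651)=-0.10595, 0.09091×(-2.39790)=-0.21799, 0.0303×(-3.49651)=-0.10595, 0.54545×(-0.60614)=-0.33062, 0.06061×(-2.80336)=-0.16990, 0.0303×(-3.49651)=-0.10595, 0.06061×(-2.80336)=-0.16990, 0.0303×(-3.49651)=-0.10595.
Sum = -1.63618, so H' = 1.636.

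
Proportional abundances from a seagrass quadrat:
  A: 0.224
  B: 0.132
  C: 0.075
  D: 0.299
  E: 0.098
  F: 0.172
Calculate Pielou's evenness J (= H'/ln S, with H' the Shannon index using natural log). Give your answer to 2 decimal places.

0.94

H' = −Σ pᵢ ln pᵢ = −((-0.3351) + (-0.2673) + (-0.1943) + (-0.3610) + (-0.2276) + (-0.3028)) = 1.6881 (working shown to 4 dp, full precision carried).
With S = 6 species, ln S = 1.7918, so J = 1.6881/1.7918 = 0.9421, i.e. 0.94 to 2 decimal places.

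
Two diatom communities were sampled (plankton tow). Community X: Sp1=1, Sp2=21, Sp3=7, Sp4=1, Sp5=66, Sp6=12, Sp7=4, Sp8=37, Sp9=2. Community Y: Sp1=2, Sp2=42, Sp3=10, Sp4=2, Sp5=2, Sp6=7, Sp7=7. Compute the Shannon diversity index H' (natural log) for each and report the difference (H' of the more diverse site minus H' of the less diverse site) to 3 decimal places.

Community X: N=151, proportions 0.00662, 0.13907, 0.04636, 0.00662, 0.43709, 0.07947, 0.02649, 0.24503, 0.01325, giving H' = 1.54425 (working shown to 5 dp, full precision carried).
Community Y: N=72, proportions 0.02778, 0.58333, 0.13889, 0.02778, 0.02778, 0.09722, 0.09722, giving H' = 1.34042.
Difference = |1.54425 − 1.34042| = 0.20383, i.e. 0.204 to 3 decimal places.

0.204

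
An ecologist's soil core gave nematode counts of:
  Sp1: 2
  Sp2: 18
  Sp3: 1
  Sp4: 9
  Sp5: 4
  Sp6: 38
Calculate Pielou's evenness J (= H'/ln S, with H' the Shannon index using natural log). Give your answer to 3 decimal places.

0.705

Total N = 2+18+1+9+4+38 = 72, so the proportions are 0.02778, 0.25, 0.01389, 0.125, 0.05556, 0.52778 (working shown to 5 dp, full precision carried).
H' = −Σ pᵢ ln pᵢ = −((-0.09954) + (-0.34657) + (-0.05940) + (-0.25993) + (-0.16058) + (-0.33729)) = 1.26331.
With S = 6 species, ln S = 1.79176, so J = 1.26331/1.79176 = 0.70507, i.e. 0.705 to 3 decimal places.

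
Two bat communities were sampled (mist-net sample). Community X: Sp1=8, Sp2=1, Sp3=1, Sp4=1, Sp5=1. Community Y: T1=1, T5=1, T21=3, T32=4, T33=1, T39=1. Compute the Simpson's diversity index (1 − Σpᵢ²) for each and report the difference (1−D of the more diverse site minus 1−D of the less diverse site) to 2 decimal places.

Community X: N=12, proportions 0.66667, 0.08333, 0.08333, 0.08333, 0.08333, giving 1−D = 0.52778 (working shown to 5 dp, full precision carried).
Community Y: N=11, proportions 0.09091, 0.09091, 0.27273, 0.36364, 0.09091, 0.09091, giving 1−D = 0.76033.
Difference = |0.52778 − 0.76033| = 0.23255, i.e. 0.23 to 2 decimal places.

0.23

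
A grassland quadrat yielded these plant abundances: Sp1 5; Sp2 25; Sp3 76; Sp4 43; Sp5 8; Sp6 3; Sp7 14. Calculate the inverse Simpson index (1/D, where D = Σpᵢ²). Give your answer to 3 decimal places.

3.544

Total N = 5+25+76+43+8+3+14 = 174, so the proportions are 0.0287356, 0.1436782, 0.4367816, 0.2471264, 0.045977, 0.0172414, 0.0804598 (working shown to 7 dp, full precision carried).
D = 0.0287356² + 0.1436782² + 0.4367816² + 0.2471264² + 0.045977² + 0.0172414² + 0.0804598² = 0.0008257 + 0.0206434 + 0.1907782 + 0.0610715 + 0.0021139 + 0.0002973 + 0.0064738 = 0.2822037.
So 1/D = 3.54354, i.e. 3.544 to 3 decimal places.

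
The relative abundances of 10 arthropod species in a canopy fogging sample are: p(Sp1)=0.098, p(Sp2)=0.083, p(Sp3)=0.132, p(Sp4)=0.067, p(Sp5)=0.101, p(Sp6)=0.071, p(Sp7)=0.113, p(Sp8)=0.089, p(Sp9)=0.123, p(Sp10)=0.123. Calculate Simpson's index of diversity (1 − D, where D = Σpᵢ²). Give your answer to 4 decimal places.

0.8954

D = 0.098² + 0.083² + 0.132² + 0.067² + 0.101² + 0.071² + 0.113² + 0.089² + 0.123² + 0.123² = 0.009604 + 0.006889 + 0.017424 + 0.004489 + 0.010201 + 0.005041 + 0.012769 + 0.007921 + 0.015129 + 0.015129 = 0.104596 (working shown to 6 dp, full precision carried).
So 1 − D = 0.895404, i.e. 0.8954 to 4 decimal places.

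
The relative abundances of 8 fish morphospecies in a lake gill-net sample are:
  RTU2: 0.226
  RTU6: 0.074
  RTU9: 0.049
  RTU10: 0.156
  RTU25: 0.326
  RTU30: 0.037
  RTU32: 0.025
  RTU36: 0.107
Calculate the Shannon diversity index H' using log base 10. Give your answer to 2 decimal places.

Each pᵢ log₁₀ pᵢ term (working shown to 4 dp, full precision carried): 0.226×(-0.6459)=-0.1460, 0.074×(-1.1308)=-0.0837, 0.049×(-1.3098)=-0.0642, 0.156×(-0.8069)=-0.1259, 0.326×(-0.4868)=-0.1587, 0.037×(-1.4318)=-0.0530, 0.025×(-1.6021)=-0.0401, 0.107×(-0.9706)=-0.1039.
Sum = -0.7753, so H' = 0.78.

0.78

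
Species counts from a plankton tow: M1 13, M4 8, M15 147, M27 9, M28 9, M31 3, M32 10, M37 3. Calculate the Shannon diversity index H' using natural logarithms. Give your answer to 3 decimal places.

1.087

Total N = 13+8+147+9+9+3+10+3 = 202, so the proportions are 0.06436, 0.0396, 0.72772, 0.04455, 0.04455, 0.01485, 0.0495, 0.01485 (working shown to 5 dp, full precision carried).
Each pᵢ ln pᵢ term: 0.06436×(-2.74332)=-0.17655, 0.0396×(-3.22883)=-0.12787, 0.72772×(-0.31784)=-0.23130, 0.04455×(-3.11104)=-0.13861, 0.04455×(-3.11104)=-0.13861, 0.01485×(-4.20966)=-0.06252, 0.0495×(-3.00568)=-0.14880, 0.01485×(-4.20966)=-0.06252.
Sum = -1.08678, so H' = 1.087.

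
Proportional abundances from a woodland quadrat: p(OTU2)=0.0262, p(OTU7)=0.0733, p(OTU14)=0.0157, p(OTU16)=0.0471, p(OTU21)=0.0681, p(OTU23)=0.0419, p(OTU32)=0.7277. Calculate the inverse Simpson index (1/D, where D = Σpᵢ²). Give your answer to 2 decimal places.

1.84

D = 0.0262² + 0.0733² + 0.0157² + 0.0471² + 0.0681² + 0.0419² + 0.7277² = 0.00069 + 0.00537 + 0.00025 + 0.00222 + 0.00464 + 0.00176 + 0.52955 = 0.54446 (working shown to 5 dp, full precision carried).
So 1/D = 1.8367, i.e. 1.84 to 2 decimal places.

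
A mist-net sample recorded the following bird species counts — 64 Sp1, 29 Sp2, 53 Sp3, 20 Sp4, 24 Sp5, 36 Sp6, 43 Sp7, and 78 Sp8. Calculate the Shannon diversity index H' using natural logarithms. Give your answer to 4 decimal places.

Total N = 64+29+53+20+24+36+43+78 = 347, so the proportions are 0.184438, 0.083573, 0.152738, 0.057637, 0.069164, 0.103746, 0.123919, 0.224784 (working shown to 6 dp, full precision carried).
Each pᵢ ln pᵢ term: 0.184438×(-1.690442)=-0.311782, 0.083573×(-2.482029)=-0.207432, 0.152738×(-1.879033)=-0.286999, 0.057637×(-2.853593)=-0.164472, 0.069164×(-2.671271)=-0.184756, 0.103746×(-2.265806)=-0.235069, 0.123919×(-2.088125)=-0.258759, 0.224784×(-1.492616)=-0.335516.
Sum = -1.984786, so H' = 1.9848.

1.9848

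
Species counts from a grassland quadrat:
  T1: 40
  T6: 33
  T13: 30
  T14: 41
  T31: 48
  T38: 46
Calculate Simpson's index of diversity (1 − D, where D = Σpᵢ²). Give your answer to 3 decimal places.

0.829

Total N = 40+33+30+41+48+46 = 238, so the proportions are 0.16807, 0.13866, 0.12605, 0.17227, 0.20168, 0.19328 (working shown to 5 dp, full precision carried).
D = 0.16807² + 0.13866² + 0.12605² + 0.17227² + 0.20168² + 0.19328² = 0.02825 + 0.01923 + 0.01589 + 0.02968 + 0.04068 + 0.03736 = 0.17107.
So 1 − D = 0.82893, i.e. 0.829 to 3 decimal places.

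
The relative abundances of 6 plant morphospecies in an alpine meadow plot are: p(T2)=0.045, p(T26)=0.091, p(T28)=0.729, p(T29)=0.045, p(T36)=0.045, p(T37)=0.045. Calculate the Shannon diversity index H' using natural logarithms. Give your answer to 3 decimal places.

1.007

Each pᵢ ln pᵢ term (working shown to 5 dp, full precision carried): 0.045×(-3.10109)=-0.13955, 0.091×(-2.39690)=-0.21812, 0.729×(-0.31608)=-0.23042, 0.045×(-3.10109)=-0.13955, 0.045×(-3.10109)=-0.13955, 0.045×(-3.10109)=-0.13955.
Sum = -1.00674, so H' = 1.007.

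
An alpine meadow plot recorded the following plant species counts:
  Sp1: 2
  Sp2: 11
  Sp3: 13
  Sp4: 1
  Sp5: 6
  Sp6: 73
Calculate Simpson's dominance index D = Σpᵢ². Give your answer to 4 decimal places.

Total N = 2+11+13+1+6+73 = 106, so the proportions are 0.018868, 0.103774, 0.122642, 0.009434, 0.056604, 0.688679 (working shown to 6 dp, full precision carried).
D = 0.018868² + 0.103774² + 0.122642² + 0.009434² + 0.056604² + 0.688679² = 0.000356 + 0.010769 + 0.015041 + 0.000089 + 0.003204 + 0.474279 = 0.503738.
To 4 decimal places, D = 0.5037.

0.5037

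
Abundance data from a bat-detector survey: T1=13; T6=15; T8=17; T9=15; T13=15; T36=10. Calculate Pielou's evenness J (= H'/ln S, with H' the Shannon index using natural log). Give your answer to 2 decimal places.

0.99

Total N = 13+15+17+15+15+10 = 85, so the proportions are 0.1529, 0.1765, 0.2, 0.1765, 0.1765, 0.1176 (working shown to 4 dp, full precision carried).
H' = −Σ pᵢ ln pᵢ = −((-0.2872) + (-0.3061) + (-0.3219) + (-0.3061) + (-0.3061) + (-0.2518)) = 1.7792.
With S = 6 species, ln S = 1.7918, so J = 1.7792/1.7918 = 0.9930, i.e. 0.99 to 2 decimal places.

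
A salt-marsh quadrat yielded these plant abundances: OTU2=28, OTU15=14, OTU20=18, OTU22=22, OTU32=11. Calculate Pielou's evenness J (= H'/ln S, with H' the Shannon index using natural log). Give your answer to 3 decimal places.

Total N = 28+14+18+22+11 = 93, so the proportions are 0.30108, 0.15054, 0.19355, 0.23656, 0.11828 (working shown to 5 dp, full precision carried).
H' = −Σ pᵢ ln pᵢ = −((-0.36141) + (-0.28505) + (-0.31785) + (-0.34101) + (-0.25249)) = 1.55781.
With S = 5 species, ln S = 1.60944, so J = 1.55781/1.60944 = 0.96792, i.e. 0.968 to 3 decimal places.

0.968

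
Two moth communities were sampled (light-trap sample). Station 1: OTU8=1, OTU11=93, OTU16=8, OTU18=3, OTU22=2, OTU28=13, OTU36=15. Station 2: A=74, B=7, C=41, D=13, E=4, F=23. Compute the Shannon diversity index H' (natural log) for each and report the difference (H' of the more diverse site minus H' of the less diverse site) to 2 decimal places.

Station 1: N=135, proportions 0.0074, 0.6889, 0.0593, 0.0222, 0.0148, 0.0963, 0.1111, giving H' = 1.0770 (working shown to 4 dp, full precision carried).
Station 2: N=162, proportions 0.4568, 0.0432, 0.2531, 0.0802, 0.0247, 0.142, giving H' = 1.4124.
Difference = |1.0770 − 1.4124| = 0.3354, i.e. 0.34 to 2 decimal places.

0.34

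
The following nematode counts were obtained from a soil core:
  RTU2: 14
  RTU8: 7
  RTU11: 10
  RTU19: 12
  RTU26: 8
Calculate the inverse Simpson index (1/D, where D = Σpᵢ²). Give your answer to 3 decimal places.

4.703

Total N = 14+7+10+12+8 = 51, so the proportions are 0.2745098, 0.1372549, 0.1960784, 0.2352941, 0.1568627 (working shown to 7 dp, full precision carried).
D = 0.2745098² + 0.1372549² + 0.1960784² + 0.2352941² + 0.1568627² = 0.0753556 + 0.0188389 + 0.0384468 + 0.0553633 + 0.0246059 = 0.2126105.
So 1/D = 4.70344, i.e. 4.703 to 3 decimal places.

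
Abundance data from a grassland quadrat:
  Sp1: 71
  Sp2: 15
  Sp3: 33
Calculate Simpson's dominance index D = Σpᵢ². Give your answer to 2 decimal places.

0.45

Total N = 71+15+33 = 119, so the proportions are 0.5966, 0.1261, 0.2773 (working shown to 4 dp, full precision carried).
D = 0.5966² + 0.1261² + 0.2773² = 0.3560 + 0.0159 + 0.0769 = 0.4488.
To 2 decimal places, D = 0.45.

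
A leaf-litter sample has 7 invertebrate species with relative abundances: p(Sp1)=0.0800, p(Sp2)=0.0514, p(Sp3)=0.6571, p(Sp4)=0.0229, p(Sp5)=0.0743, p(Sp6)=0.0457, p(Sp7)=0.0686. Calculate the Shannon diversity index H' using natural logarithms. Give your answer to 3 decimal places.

1.235

Each pᵢ ln pᵢ term (working shown to 5 dp, full precision carried): 0.08×(-2.52573)=-0.20206, 0.0514×(-2.96812)=-0.15256, 0.6571×(-0.41992)=-0.27593, 0.0229×(-3.77662)=-0.08648, 0.0743×(-2.59964)=-0.19315, 0.0457×(-3.08566)=-0.14101, 0.0686×(-2.67946)=-0.18381.
Sum = -1.23501, so H' = 1.235.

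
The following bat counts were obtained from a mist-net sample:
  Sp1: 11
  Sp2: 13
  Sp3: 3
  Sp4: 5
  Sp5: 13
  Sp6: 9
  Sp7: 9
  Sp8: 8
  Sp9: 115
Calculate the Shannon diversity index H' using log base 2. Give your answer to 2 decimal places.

Total N = 11+13+3+5+13+9+9+8+115 = 186, so the proportions are 0.0591, 0.0699, 0.0161, 0.0269, 0.0699, 0.0484, 0.0484, 0.043, 0.6183 (working shown to 4 dp, full precision carried).
Each pᵢ log₂ pᵢ term: 0.0591×(-4.0797)=-0.2413, 0.0699×(-3.8387)=-0.2683, 0.0161×(-5.9542)=-0.0960, 0.0269×(-5.2172)=-0.1402, 0.0699×(-3.8387)=-0.2683, 0.0484×(-4.3692)=-0.2114, 0.0484×(-4.3692)=-0.2114, 0.043×(-4.5392)=-0.1952, 0.6183×(-0.6937)=-0.4289.
Sum = -2.0611, so H' = 2.06.

2.06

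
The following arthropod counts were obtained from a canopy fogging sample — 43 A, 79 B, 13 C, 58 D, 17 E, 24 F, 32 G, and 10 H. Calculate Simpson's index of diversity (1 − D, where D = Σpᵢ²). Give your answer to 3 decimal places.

Total N = 43+79+13+58+17+24+32+10 = 276, so the proportions are 0.1558, 0.28623, 0.0471, 0.21014, 0.06159, 0.08696, 0.11594, 0.03623 (working shown to 5 dp, full precision carried).
D = 0.1558² + 0.28623² + 0.0471² + 0.21014² + 0.06159² + 0.08696² + 0.11594² + 0.03623² = 0.02427 + 0.08193 + 0.00222 + 0.04416 + 0.00379 + 0.00756 + 0.01344 + 0.00131 = 0.17869.
So 1 − D = 0.82131, i.e. 0.821 to 3 decimal places.

0.821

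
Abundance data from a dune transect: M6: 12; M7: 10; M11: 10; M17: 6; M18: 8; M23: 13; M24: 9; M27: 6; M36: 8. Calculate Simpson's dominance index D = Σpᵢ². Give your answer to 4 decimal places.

0.1181

Total N = 12+10+10+6+8+13+9+6+8 = 82, so the proportions are 0.146341, 0.121951, 0.121951, 0.073171, 0.097561, 0.158537, 0.109756, 0.073171, 0.097561 (working shown to 6 dp, full precision carried).
D = 0.146341² + 0.121951² + 0.121951² + 0.073171² + 0.097561² + 0.158537² + 0.109756² + 0.073171² + 0.097561² = 0.021416 + 0.014872 + 0.014872 + 0.005354 + 0.009518 + 0.025134 + 0.012046 + 0.005354 + 0.009518 = 0.118084.
To 4 decimal places, D = 0.1181.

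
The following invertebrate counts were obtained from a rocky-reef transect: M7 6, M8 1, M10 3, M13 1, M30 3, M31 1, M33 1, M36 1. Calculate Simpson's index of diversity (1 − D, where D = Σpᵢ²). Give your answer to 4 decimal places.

0.7958

Total N = 6+1+3+1+3+1+1+1 = 17, so the proportions are 0.352941, 0.058824, 0.176471, 0.058824, 0.176471, 0.058824, 0.058824, 0.058824 (working shown to 6 dp, full precision carried).
D = 0.352941² + 0.058824² + 0.176471² + 0.058824² + 0.176471² + 0.058824² + 0.058824² + 0.058824² = 0.124567 + 0.003460 + 0.031142 + 0.003460 + 0.031142 + 0.003460 + 0.003460 + 0.003460 = 0.204152.
So 1 − D = 0.795848, i.e. 0.7958 to 4 decimal places.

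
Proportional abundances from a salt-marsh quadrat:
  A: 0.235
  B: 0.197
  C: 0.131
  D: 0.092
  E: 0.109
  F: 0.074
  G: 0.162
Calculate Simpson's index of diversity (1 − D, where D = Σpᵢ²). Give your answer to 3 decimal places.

D = 0.235² + 0.197² + 0.131² + 0.092² + 0.109² + 0.074² + 0.162² = 0.05522 + 0.03881 + 0.01716 + 0.00846 + 0.01188 + 0.00548 + 0.02624 = 0.16326 (working shown to 5 dp, full precision carried).
So 1 − D = 0.83674, i.e. 0.837 to 3 decimal places.

0.837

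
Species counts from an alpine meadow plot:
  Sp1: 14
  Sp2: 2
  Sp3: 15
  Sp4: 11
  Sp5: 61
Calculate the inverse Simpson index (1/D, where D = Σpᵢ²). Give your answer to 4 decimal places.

Total N = 14+2+15+11+61 = 103, so the proportions are 0.1359223, 0.0194175, 0.1456311, 0.1067961, 0.592233 (working shown to 7 dp, full precision carried).
D = 0.1359223² + 0.0194175² + 0.1456311² + 0.1067961² + 0.592233² = 0.0184749 + 0.0003770 + 0.0212084 + 0.0114054 + 0.3507399 = 0.4022057.
So 1/D = 2.486290, i.e. 2.4863 to 4 decimal places.

2.4863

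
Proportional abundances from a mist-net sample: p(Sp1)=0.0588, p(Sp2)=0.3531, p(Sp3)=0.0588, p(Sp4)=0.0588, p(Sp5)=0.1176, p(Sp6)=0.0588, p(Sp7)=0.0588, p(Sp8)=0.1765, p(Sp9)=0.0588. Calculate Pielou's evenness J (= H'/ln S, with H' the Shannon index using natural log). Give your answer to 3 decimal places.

H' = −Σ pᵢ ln pᵢ = −((-0.16662) + (-0.36758) + (-0.16662) + (-0.16662) + (-0.25172) + (-0.16662) + (-0.16662) + (-0.30613) + (-0.16662)) = 1.92512 (working shown to 5 dp, full precision carried).
With S = 9 species, ln S = 2.19722, so J = 1.92512/2.19722 = 0.87616, i.e. 0.876 to 3 decimal places.

0.876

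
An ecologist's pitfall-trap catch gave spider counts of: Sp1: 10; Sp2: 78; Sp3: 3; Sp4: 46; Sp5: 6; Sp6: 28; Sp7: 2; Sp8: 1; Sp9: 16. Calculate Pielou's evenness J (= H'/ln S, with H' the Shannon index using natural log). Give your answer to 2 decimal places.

0.73

Total N = 10+78+3+46+6+28+2+1+16 = 190, so the proportions are 0.0526, 0.4105, 0.0158, 0.2421, 0.0316, 0.1474, 0.0105, 0.0053, 0.0842 (working shown to 4 dp, full precision carried).
H' = −Σ pᵢ ln pᵢ = −((-0.1550) + (-0.3655) + (-0.0655) + (-0.3434) + (-0.1091) + (-0.2822) + (-0.0479) + (-0.0276) + (-0.2084)) = 1.6046.
With S = 9 species, ln S = 2.1972, so J = 1.6046/2.1972 = 0.7303, i.e. 0.73 to 2 decimal places.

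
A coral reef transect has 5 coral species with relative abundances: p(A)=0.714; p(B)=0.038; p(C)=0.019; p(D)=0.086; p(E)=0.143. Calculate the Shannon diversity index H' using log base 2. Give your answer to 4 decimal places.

1.3406

Each pᵢ log₂ pᵢ term (working shown to 6 dp, full precision carried): 0.714×(-0.486004)=-0.347007, 0.038×(-4.717857)=-0.179279, 0.019×(-5.717857)=-0.108639, 0.086×(-3.539520)=-0.304399, 0.143×(-2.805913)=-0.401246.
Sum = -1.340569, so H' = 1.3406.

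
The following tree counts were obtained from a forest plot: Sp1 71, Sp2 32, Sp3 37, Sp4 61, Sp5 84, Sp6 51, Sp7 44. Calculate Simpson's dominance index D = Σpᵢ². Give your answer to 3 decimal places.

0.158

Total N = 71+32+37+61+84+51+44 = 380, so the proportions are 0.18684, 0.08421, 0.09737, 0.16053, 0.22105, 0.13421, 0.11579 (working shown to 5 dp, full precision carried).
D = 0.18684² + 0.08421² + 0.09737² + 0.16053² + 0.22105² + 0.13421² + 0.11579² = 0.03491 + 0.00709 + 0.00948 + 0.02577 + 0.04886 + 0.01801 + 0.01341 = 0.15753.
To 3 decimal places, D = 0.158.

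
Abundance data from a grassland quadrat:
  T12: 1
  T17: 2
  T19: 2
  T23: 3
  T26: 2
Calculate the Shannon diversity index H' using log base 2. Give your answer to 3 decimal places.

Total N = 1+2+2+3+2 = 10, so the proportions are 0.1, 0.2, 0.2, 0.3, 0.2 (working shown to 5 dp, full precision carried).
Each pᵢ log₂ pᵢ term: 0.1×(-3.32193)=-0.33219, 0.2×(-2.32193)=-0.46439, 0.2×(-2.32193)=-0.46439, 0.3×(-1.73697)=-0.52109, 0.2×(-2.32193)=-0.46439.
Sum = -2.24644, so H' = 2.246.

2.246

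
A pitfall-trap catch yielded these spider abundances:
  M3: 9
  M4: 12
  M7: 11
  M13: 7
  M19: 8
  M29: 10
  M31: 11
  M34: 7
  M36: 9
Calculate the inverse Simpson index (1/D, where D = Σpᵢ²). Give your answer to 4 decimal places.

Total N = 9+12+11+7+8+10+11+7+9 = 84, so the proportions are 0.10714286, 0.14285714, 0.13095238, 0.08333333, 0.0952381, 0.11904762, 0.13095238, 0.08333333, 0.10714286 (working shown to 8 dp, full precision carried).
D = 0.10714286² + 0.14285714² + 0.13095238² + 0.08333333² + 0.0952381² + 0.11904762² + 0.13095238² + 0.08333333² + 0.10714286² = 0.01147959 + 0.02040816 + 0.01714853 + 0.00694444 + 0.00907029 + 0.01417234 + 0.01714853 + 0.00694444 + 0.01147959 = 0.11479592.
So 1/D = 8.711111, i.e. 8.7111 to 4 decimal places.

8.7111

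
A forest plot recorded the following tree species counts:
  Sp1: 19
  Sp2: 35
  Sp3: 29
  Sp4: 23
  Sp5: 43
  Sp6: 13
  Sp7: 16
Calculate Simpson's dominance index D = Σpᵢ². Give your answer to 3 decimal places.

Total N = 19+35+29+23+43+13+16 = 178, so the proportions are 0.10674, 0.19663, 0.16292, 0.12921, 0.24157, 0.07303, 0.08989 (working shown to 5 dp, full precision carried).
D = 0.10674² + 0.19663² + 0.16292² + 0.12921² + 0.24157² + 0.07303² + 0.08989² = 0.01139 + 0.03866 + 0.02654 + 0.01670 + 0.05836 + 0.00533 + 0.00808 = 0.16507.
To 3 decimal places, D = 0.165.

0.165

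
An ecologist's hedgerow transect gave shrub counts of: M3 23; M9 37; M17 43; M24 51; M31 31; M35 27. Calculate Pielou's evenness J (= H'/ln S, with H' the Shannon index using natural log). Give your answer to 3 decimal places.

Total N = 23+37+43+51+31+27 = 212, so the proportions are 0.10849, 0.17453, 0.20283, 0.24057, 0.14623, 0.12736 (working shown to 5 dp, full precision carried).
H' = −Σ pᵢ ln pᵢ = −((-0.24097) + (-0.30467) + (-0.32359) + (-0.34275) + (-0.28113) + (-0.26245)) = 1.75557.
With S = 6 species, ln S = 1.79176, so J = 1.75557/1.79176 = 0.97980, i.e. 0.980 to 3 decimal places.

0.980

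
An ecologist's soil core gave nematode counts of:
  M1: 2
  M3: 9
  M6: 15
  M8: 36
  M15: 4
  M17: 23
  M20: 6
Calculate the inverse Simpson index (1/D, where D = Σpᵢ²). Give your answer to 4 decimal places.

Total N = 2+9+15+36+4+23+6 = 95, so the proportions are 0.02105263, 0.09473684, 0.15789474, 0.37894737, 0.04210526, 0.24210526, 0.06315789 (working shown to 8 dp, full precision carried).
D = 0.02105263² + 0.09473684² + 0.15789474² + 0.37894737² + 0.04210526² + 0.24210526² + 0.06315789² = 0.00044321 + 0.00897507 + 0.02493075 + 0.14360111 + 0.00177285 + 0.05861496 + 0.00398892 = 0.24232687.
So 1/D = 4.126658, i.e. 4.1267 to 4 decimal places.

4.1267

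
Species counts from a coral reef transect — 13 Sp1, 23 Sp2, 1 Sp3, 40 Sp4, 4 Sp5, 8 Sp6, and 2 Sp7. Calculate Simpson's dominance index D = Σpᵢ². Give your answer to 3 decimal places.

Total N = 13+23+1+40+4+8+2 = 91, so the proportions are 0.14286, 0.25275, 0.01099, 0.43956, 0.04396, 0.08791, 0.02198 (working shown to 5 dp, full precision carried).
D = 0.14286² + 0.25275² + 0.01099² + 0.43956² + 0.04396² + 0.08791² + 0.02198² = 0.02041 + 0.06388 + 0.00012 + 0.19321 + 0.00193 + 0.00773 + 0.00048 = 0.28777.
To 3 decimal places, D = 0.288.

0.288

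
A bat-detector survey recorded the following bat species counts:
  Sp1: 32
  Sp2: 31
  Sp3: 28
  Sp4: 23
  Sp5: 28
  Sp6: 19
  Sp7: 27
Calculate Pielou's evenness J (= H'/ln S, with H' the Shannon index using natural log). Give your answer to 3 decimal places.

Total N = 32+31+28+23+28+19+27 = 188, so the proportions are 0.17021, 0.16489, 0.14894, 0.12234, 0.14894, 0.10106, 0.14362 (working shown to 5 dp, full precision carried).
H' = −Σ pᵢ ln pᵢ = −((-0.30140) + (-0.29721) + (-0.28361) + (-0.25703) + (-0.28361) + (-0.23164) + (-0.27870)) = 1.93320.
With S = 7 species, ln S = 1.94591, so J = 1.93320/1.94591 = 0.99347, i.e. 0.993 to 3 decimal places.

0.993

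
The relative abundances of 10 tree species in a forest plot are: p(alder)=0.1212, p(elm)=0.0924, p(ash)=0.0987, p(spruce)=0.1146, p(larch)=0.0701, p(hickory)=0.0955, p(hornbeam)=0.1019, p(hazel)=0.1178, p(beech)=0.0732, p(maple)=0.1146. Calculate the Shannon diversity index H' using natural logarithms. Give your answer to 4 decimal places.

Each pᵢ ln pᵢ term (working shown to 6 dp, full precision carried): 0.1212×(-2.110313)=-0.255770, 0.0924×(-2.381628)=-0.220062, 0.0987×(-2.315670)=-0.228557, 0.1146×(-2.166307)=-0.248259, 0.0701×(-2.657832)=-0.186314, 0.0955×(-2.348629)=-0.224294, 0.1019×(-2.283763)=-0.232715, 0.1178×(-2.138767)=-0.251947, 0.0732×(-2.614560)=-0.191386, 0.1146×(-2.166307)=-0.248259.
Sum = -2.287563, so H' = 2.2876.

2.2876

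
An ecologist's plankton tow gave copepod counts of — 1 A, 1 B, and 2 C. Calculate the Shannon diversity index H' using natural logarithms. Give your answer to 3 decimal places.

Total N = 1+1+2 = 4, so the proportions are 0.25, 0.25, 0.5 (working shown to 5 dp, full precision carried).
Each pᵢ ln pᵢ term: 0.25×(-1.38629)=-0.34657, 0.25×(-1.38629)=-0.34657, 0.5×(-0.69315)=-0.34657.
Sum = -1.03972, so H' = 1.040.

1.040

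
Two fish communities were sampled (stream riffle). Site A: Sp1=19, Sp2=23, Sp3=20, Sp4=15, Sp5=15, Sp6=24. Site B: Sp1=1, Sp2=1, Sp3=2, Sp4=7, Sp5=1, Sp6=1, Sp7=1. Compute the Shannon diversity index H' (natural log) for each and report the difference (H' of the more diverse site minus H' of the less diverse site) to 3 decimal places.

0.208

Site A: N=116, proportions 0.16379, 0.19828, 0.17241, 0.12931, 0.12931, 0.2069, giving H' = 1.77523 (working shown to 5 dp, full precision carried).
Site B: N=14, proportions 0.07143, 0.07143, 0.14286, 0.5, 0.07143, 0.07143, 0.07143, giving H' = 1.56708.
Difference = |1.77523 − 1.56708| = 0.20815, i.e. 0.208 to 3 decimal places.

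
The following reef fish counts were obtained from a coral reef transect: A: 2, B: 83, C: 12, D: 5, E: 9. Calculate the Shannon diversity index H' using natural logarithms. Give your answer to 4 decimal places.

0.8736

Total N = 2+83+12+5+9 = 111, so the proportions are 0.018018, 0.747748, 0.108108, 0.045045, 0.081081 (working shown to 6 dp, full precision carried).
Each pᵢ ln pᵢ term: 0.018018×(-4.016383)=-0.072367, 0.747748×(-0.290690)=-0.217362, 0.108108×(-2.224624)=-0.240500, 0.045045×(-3.100092)=-0.139644, 0.081081×(-2.512306)=-0.203700.
Sum = -0.873574, so H' = 0.8736.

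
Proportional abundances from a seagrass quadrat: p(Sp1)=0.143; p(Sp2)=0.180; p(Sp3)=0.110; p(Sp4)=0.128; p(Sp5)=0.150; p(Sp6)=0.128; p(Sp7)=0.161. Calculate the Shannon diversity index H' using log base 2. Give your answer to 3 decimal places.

2.791

Each pᵢ log₂ pᵢ term (working shown to 5 dp, full precision carried): 0.143×(-2.80591)=-0.40125, 0.18×(-2.47393)=-0.44531, 0.11×(-3.18442)=-0.35029, 0.128×(-2.96578)=-0.37962, 0.15×(-2.73697)=-0.41054, 0.128×(-2.96578)=-0.37962, 0.161×(-2.63487)=-0.42421.
Sum = -2.79084, so H' = 2.791.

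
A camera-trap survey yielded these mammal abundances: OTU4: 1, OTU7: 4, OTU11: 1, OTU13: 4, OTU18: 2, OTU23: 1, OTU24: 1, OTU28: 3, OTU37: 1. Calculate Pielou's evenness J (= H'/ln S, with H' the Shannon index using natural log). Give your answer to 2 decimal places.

0.92

Total N = 1+4+1+4+2+1+1+3+1 = 18, so the proportions are 0.0556, 0.2222, 0.0556, 0.2222, 0.1111, 0.0556, 0.0556, 0.1667, 0.0556 (working shown to 4 dp, full precision carried).
H' = −Σ pᵢ ln pᵢ = −((-0.1606) + (-0.3342) + (-0.1606) + (-0.3342) + (-0.2441) + (-0.1606) + (-0.1606) + (-0.2986) + (-0.1606)) = 2.0141.
With S = 9 species, ln S = 2.1972, so J = 2.0141/2.1972 = 0.9167, i.e. 0.92 to 2 decimal places.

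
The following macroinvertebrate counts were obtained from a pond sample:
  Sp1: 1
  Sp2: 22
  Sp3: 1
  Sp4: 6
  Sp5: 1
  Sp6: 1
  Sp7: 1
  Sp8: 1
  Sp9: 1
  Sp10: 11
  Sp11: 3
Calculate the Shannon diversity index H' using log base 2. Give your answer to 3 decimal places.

2.422

Total N = 1+22+1+6+1+1+1+1+1+11+3 = 49, so the proportions are 0.02041, 0.44898, 0.02041, 0.12245, 0.02041, 0.02041, 0.02041, 0.02041, 0.02041, 0.22449, 0.06122 (working shown to 5 dp, full precision carried).
Each pᵢ log₂ pᵢ term: 0.02041×(-5.61471)=-0.11459, 0.44898×(-1.15528)=-0.51870, 0.02041×(-5.61471)=-0.11459, 0.12245×(-3.02975)=-0.37099, 0.02041×(-5.61471)=-0.11459, 0.02041×(-5.61471)=-0.11459, 0.02041×(-5.61471)=-0.11459, 0.02041×(-5.61471)=-0.11459, 0.02041×(-5.61471)=-0.11459, 0.22449×(-2.15528)=-0.48384, 0.06122×(-4.02975)=-0.24672.
Sum = -2.42234, so H' = 2.422.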